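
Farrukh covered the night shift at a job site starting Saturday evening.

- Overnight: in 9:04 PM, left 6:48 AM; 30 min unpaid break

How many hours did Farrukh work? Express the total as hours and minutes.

9 h 14 min

Overnight: 9:04 PM → midnight = 2 h 56 min; midnight → 6:48 AM = 6 h 48 min; span 9 h 44 min; less 30 min break → 9 h 14 min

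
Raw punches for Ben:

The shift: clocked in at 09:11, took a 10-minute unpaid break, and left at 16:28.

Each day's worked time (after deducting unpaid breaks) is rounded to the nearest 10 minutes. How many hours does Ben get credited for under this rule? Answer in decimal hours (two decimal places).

7.17 hours

The shift: 09:11–16:28 = 7 h 17 min − 10 min = 7 h 7 min → rounds to 7 h 10 min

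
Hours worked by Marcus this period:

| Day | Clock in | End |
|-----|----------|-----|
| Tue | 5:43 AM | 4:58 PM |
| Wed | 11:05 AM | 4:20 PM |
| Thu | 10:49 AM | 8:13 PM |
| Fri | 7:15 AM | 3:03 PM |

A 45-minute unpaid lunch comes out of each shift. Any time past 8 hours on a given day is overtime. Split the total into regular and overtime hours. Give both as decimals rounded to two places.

Tue: 5:43 AM–4:58 PM = 11 h 15 min; less 45 min break → 10 h 30 min
Wed: 11:05 AM–4:20 PM = 5 h 15 min; less 45 min break → 4 h 30 min
Thu: 10:49 AM–8:13 PM = 9 h 24 min; less 45 min break → 8 h 39 min
Fri: 7:15 AM–3:03 PM = 7 h 48 min; less 45 min break → 7 h 3 min
Tue reg 8 h 0 min / OT 2 h 30 min; Wed reg 4 h 30 min / OT 0 h 0 min; Thu reg 8 h 0 min / OT 0 h 39 min; Fri reg 7 h 3 min / OT 0 h 0 min.
Totals: regular 27 h 33 min, overtime 3 h 9 min.

Regular 27.55 hours, overtime 3.15 hours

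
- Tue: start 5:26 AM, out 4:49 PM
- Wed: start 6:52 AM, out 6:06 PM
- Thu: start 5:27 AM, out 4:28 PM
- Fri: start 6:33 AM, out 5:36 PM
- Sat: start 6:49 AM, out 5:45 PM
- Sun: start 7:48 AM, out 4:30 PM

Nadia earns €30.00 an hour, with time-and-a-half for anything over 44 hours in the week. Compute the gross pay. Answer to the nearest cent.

Tue: 5:26 AM–4:49 PM = 11 h 23 min
Wed: 6:52 AM–6:06 PM = 11 h 14 min
Thu: 5:27 AM–4:28 PM = 11 h 1 min
Fri: 6:33 AM–5:36 PM = 11 h 3 min
Sat: 6:49 AM–5:45 PM = 10 h 56 min
Sun: 7:48 AM–4:30 PM = 8 h 42 min
Total worked: 64 h 19 min = 3859 min.
Regular 44 h 0 min = 2640 min at €30.00/h; overtime 20 h 19 min = 1219 min at €45.00/h.
Pay = (2640 × €30.00 + 1219 × €45.00) ÷ 60 = €2234.25.

€2234.25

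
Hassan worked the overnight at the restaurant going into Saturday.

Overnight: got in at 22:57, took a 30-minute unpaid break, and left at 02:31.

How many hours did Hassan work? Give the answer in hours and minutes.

Overnight: 22:57 → midnight = 1 h 3 min; midnight → 02:31 = 2 h 31 min; span 3 h 34 min; less 30 min break → 3 h 4 min

3 h 4 min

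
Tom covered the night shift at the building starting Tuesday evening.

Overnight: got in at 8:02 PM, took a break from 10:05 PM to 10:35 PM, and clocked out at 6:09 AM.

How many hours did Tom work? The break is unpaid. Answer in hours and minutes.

Overnight: 8:02 PM → midnight = 3 h 58 min; midnight → 6:09 AM = 6 h 9 min; span 10 h 7 min; less 30 min break → 9 h 37 min

9 h 37 min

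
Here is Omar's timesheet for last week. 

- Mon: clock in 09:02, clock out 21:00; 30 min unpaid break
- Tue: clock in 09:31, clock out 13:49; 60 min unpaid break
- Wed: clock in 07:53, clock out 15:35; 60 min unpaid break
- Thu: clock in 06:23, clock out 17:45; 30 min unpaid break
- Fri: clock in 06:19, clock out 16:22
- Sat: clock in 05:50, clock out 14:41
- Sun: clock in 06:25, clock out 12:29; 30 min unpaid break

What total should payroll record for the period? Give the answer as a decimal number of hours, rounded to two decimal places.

56.80 hours

Mon: 09:02–21:00 = 11 h 58 min; less 30 min break → 11 h 28 min
Tue: 09:31–13:49 = 4 h 18 min; less 60 min break → 3 h 18 min
Wed: 07:53–15:35 = 7 h 42 min; less 60 min break → 6 h 42 min
Thu: 06:23–17:45 = 11 h 22 min; less 30 min break → 10 h 52 min
Fri: 06:19–16:22 = 10 h 3 min
Sat: 05:50–14:41 = 8 h 51 min
Sun: 06:25–12:29 = 6 h 4 min; less 30 min break → 5 h 34 min
Total: 11 h 28 min + 3 h 18 min + 6 h 42 min + 10 h 52 min + 10 h 3 min + 8 h 51 min + 5 h 34 min = 56 h 48 min.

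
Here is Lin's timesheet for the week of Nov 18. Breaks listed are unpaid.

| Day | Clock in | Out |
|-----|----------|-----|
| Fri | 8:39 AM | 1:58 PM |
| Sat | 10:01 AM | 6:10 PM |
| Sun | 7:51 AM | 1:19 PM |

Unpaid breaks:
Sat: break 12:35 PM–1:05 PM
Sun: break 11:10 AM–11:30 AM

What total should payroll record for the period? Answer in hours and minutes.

Fri: 8:39 AM–1:58 PM = 5 h 19 min
Sat: 10:01 AM–6:10 PM = 8 h 9 min; less 30 min break → 7 h 39 min
Sun: 7:51 AM–1:19 PM = 5 h 28 min; less 20 min break → 5 h 8 min
Total: 5 h 19 min + 7 h 39 min + 5 h 8 min = 18 h 6 min.

18 h 6 min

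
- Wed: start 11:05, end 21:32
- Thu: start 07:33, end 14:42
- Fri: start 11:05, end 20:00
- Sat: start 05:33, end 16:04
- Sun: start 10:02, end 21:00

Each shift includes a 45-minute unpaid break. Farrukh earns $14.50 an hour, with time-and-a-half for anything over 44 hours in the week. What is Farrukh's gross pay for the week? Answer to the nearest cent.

Wed: 11:05–21:32 = 10 h 27 min; less 45 min break → 9 h 42 min
Thu: 07:33–14:42 = 7 h 9 min; less 45 min break → 6 h 24 min
Fri: 11:05–20:00 = 8 h 55 min; less 45 min break → 8 h 10 min
Sat: 05:33–16:04 = 10 h 31 min; less 45 min break → 9 h 46 min
Sun: 10:02–21:00 = 10 h 58 min; less 45 min break → 10 h 13 min
Total worked: 44 h 15 min = 2655 min.
Regular 44 h 0 min = 2640 min at $14.50/h; overtime 0 h 15 min = 15 min at $21.75/h.
Pay = (2640 × $14.50 + 15 × $21.75) ÷ 60 = $643.44.

$643.44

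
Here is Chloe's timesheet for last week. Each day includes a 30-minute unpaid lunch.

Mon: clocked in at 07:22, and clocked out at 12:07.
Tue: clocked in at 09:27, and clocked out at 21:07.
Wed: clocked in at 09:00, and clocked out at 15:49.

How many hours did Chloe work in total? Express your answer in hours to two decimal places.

21.73 hours

Mon: 07:22–12:07 = 4 h 45 min; less 30 min break → 4 h 15 min
Tue: 09:27–21:07 = 11 h 40 min; less 30 min break → 11 h 10 min
Wed: 09:00–15:49 = 6 h 49 min; less 30 min break → 6 h 19 min
Total: 4 h 15 min + 11 h 10 min + 6 h 19 min = 21 h 44 min.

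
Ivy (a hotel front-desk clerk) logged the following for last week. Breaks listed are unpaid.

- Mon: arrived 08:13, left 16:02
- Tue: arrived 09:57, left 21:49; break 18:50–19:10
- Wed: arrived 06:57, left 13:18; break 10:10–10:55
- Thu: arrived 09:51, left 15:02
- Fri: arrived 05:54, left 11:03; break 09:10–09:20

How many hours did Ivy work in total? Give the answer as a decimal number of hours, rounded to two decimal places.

Mon: 08:13–16:02 = 7 h 49 min
Tue: 09:57–21:49 = 11 h 52 min; less 20 min break → 11 h 32 min
Wed: 06:57–13:18 = 6 h 21 min; less 45 min break → 5 h 36 min
Thu: 09:51–15:02 = 5 h 11 min
Fri: 05:54–11:03 = 5 h 9 min; less 10 min break → 4 h 59 min
Total: 7 h 49 min + 11 h 32 min + 5 h 36 min + 5 h 11 min + 4 h 59 min = 35 h 7 min.

35.12 hours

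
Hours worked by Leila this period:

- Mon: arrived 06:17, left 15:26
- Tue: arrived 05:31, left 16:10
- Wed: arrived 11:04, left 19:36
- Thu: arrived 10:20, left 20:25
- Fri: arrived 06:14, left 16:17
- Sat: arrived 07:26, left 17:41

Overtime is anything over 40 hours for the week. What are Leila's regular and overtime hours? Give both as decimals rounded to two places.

Regular 40.00 hours, overtime 18.72 hours

Mon: 06:17–15:26 = 9 h 9 min
Tue: 05:31–16:10 = 10 h 39 min
Wed: 11:04–19:36 = 8 h 32 min
Thu: 10:20–20:25 = 10 h 5 min
Fri: 06:14–16:17 = 10 h 3 min
Sat: 07:26–17:41 = 10 h 15 min
Total worked: 58 h 43 min = 58.72 h.
Threshold 40 h → overtime 18 h 43 min, regular 40 h 0 min.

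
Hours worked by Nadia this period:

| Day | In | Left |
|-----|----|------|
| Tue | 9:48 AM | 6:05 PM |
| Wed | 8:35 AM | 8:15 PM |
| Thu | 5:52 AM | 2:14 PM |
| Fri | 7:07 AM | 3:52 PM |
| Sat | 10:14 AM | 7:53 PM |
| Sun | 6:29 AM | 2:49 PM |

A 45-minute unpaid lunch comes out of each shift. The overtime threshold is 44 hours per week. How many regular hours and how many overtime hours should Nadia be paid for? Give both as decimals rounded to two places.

Tue: 9:48 AM–6:05 PM = 8 h 17 min; less 45 min break → 7 h 32 min
Wed: 8:35 AM–8:15 PM = 11 h 40 min; less 45 min break → 10 h 55 min
Thu: 5:52 AM–2:14 PM = 8 h 22 min; less 45 min break → 7 h 37 min
Fri: 7:07 AM–3:52 PM = 8 h 45 min; less 45 min break → 8 h 0 min
Sat: 10:14 AM–7:53 PM = 9 h 39 min; less 45 min break → 8 h 54 min
Sun: 6:29 AM–2:49 PM = 8 h 20 min; less 45 min break → 7 h 35 min
Total worked: 50 h 33 min = 50.55 h.
Threshold 44 h → overtime 6 h 33 min, regular 44 h 0 min.

Regular 44.00 hours, overtime 6.55 hours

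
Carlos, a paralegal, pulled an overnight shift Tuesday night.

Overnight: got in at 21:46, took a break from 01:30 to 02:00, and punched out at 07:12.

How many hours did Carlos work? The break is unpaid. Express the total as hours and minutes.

Overnight: 21:46 → midnight = 2 h 14 min; midnight → 07:12 = 7 h 12 min; span 9 h 26 min; less 30 min break → 8 h 56 min

8 h 56 min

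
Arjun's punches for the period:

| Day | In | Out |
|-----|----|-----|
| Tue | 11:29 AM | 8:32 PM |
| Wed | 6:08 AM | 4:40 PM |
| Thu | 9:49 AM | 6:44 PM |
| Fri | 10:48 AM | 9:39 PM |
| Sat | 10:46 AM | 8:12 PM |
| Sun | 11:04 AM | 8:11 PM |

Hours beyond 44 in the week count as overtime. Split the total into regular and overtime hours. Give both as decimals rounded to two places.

Tue: 11:29 AM–8:32 PM = 9 h 3 min
Wed: 6:08 AM–4:40 PM = 10 h 32 min
Thu: 9:49 AM–6:44 PM = 8 h 55 min
Fri: 10:48 AM–9:39 PM = 10 h 51 min
Sat: 10:46 AM–8:12 PM = 9 h 26 min
Sun: 11:04 AM–8:11 PM = 9 h 7 min
Total worked: 57 h 54 min = 57.90 h.
Threshold 44 h → overtime 13 h 54 min, regular 44 h 0 min.

Regular 44.00 hours, overtime 13.90 hours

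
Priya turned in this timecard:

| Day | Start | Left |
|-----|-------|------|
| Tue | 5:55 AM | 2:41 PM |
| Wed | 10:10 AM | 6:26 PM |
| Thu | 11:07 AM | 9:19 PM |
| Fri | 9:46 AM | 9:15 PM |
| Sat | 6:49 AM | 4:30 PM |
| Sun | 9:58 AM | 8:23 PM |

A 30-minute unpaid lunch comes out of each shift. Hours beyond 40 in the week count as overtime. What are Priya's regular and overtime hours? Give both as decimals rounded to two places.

Tue: 5:55 AM–2:41 PM = 8 h 46 min; less 30 min break → 8 h 16 min
Wed: 10:10 AM–6:26 PM = 8 h 16 min; less 30 min break → 7 h 46 min
Thu: 11:07 AM–9:19 PM = 10 h 12 min; less 30 min break → 9 h 42 min
Fri: 9:46 AM–9:15 PM = 11 h 29 min; less 30 min break → 10 h 59 min
Sat: 6:49 AM–4:30 PM = 9 h 41 min; less 30 min break → 9 h 11 min
Sun: 9:58 AM–8:23 PM = 10 h 25 min; less 30 min break → 9 h 55 min
Total worked: 55 h 49 min = 55.82 h.
Threshold 40 h → overtime 15 h 49 min, regular 40 h 0 min.

Regular 40.00 hours, overtime 15.82 hours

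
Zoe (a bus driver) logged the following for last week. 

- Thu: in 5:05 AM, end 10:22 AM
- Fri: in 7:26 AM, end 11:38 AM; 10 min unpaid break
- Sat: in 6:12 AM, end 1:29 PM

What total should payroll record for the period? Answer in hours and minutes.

Thu: 5:05 AM–10:22 AM = 5 h 17 min
Fri: 7:26 AM–11:38 AM = 4 h 12 min; less 10 min break → 4 h 2 min
Sat: 6:12 AM–1:29 PM = 7 h 17 min
Total: 5 h 17 min + 4 h 2 min + 7 h 17 min = 16 h 36 min.

16 h 36 min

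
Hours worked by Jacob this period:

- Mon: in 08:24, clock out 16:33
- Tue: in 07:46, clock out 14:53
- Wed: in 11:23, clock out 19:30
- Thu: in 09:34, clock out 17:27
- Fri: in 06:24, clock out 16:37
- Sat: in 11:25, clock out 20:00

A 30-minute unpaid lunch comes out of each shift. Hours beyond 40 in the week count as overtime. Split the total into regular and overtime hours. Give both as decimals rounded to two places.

Mon: 08:24–16:33 = 8 h 9 min; less 30 min break → 7 h 39 min
Tue: 07:46–14:53 = 7 h 7 min; less 30 min break → 6 h 37 min
Wed: 11:23–19:30 = 8 h 7 min; less 30 min break → 7 h 37 min
Thu: 09:34–17:27 = 7 h 53 min; less 30 min break → 7 h 23 min
Fri: 06:24–16:37 = 10 h 13 min; less 30 min break → 9 h 43 min
Sat: 11:25–20:00 = 8 h 35 min; less 30 min break → 8 h 5 min
Total worked: 47 h 4 min = 47.07 h.
Threshold 40 h → overtime 7 h 4 min, regular 40 h 0 min.

Regular 40.00 hours, overtime 7.07 hours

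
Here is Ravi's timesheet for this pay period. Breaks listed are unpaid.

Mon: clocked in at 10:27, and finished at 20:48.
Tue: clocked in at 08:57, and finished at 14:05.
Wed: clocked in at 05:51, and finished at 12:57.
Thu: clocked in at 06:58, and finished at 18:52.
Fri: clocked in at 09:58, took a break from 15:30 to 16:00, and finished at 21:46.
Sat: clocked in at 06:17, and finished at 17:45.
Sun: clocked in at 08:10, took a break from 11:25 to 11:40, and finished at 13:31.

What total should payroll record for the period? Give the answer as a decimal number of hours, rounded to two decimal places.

62.35 hours

Mon: 10:27–20:48 = 10 h 21 min
Tue: 08:57–14:05 = 5 h 8 min
Wed: 05:51–12:57 = 7 h 6 min
Thu: 06:58–18:52 = 11 h 54 min
Fri: 09:58–21:46 = 11 h 48 min; less 30 min break → 11 h 18 min
Sat: 06:17–17:45 = 11 h 28 min
Sun: 08:10–13:31 = 5 h 21 min; less 15 min break → 5 h 6 min
Total: 10 h 21 min + 5 h 8 min + 7 h 6 min + 11 h 54 min + 11 h 18 min + 11 h 28 min + 5 h 6 min = 62 h 21 min.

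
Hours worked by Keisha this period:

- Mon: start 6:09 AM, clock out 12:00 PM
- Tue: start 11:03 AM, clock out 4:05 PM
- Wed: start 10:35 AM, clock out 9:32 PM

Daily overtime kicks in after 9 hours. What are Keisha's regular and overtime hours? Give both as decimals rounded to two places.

Regular 19.88 hours, overtime 1.95 hours

Mon: 6:09 AM–12:00 PM = 5 h 51 min
Tue: 11:03 AM–4:05 PM = 5 h 2 min
Wed: 10:35 AM–9:32 PM = 10 h 57 min
Mon reg 5 h 51 min / OT 0 h 0 min; Tue reg 5 h 2 min / OT 0 h 0 min; Wed reg 9 h 0 min / OT 1 h 57 min.
Totals: regular 19 h 53 min, overtime 1 h 57 min.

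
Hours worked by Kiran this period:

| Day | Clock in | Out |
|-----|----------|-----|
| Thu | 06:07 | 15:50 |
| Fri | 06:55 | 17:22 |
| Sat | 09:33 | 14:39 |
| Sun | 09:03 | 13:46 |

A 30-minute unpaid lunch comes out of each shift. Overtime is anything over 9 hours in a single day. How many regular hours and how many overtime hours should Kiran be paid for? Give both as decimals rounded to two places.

Thu: 06:07–15:50 = 9 h 43 min; less 30 min break → 9 h 13 min
Fri: 06:55–17:22 = 10 h 27 min; less 30 min break → 9 h 57 min
Sat: 09:33–14:39 = 5 h 6 min; less 30 min break → 4 h 36 min
Sun: 09:03–13:46 = 4 h 43 min; less 30 min break → 4 h 13 min
Thu reg 9 h 0 min / OT 0 h 13 min; Fri reg 9 h 0 min / OT 0 h 57 min; Sat reg 4 h 36 min / OT 0 h 0 min; Sun reg 4 h 13 min / OT 0 h 0 min.
Totals: regular 26 h 49 min, overtime 1 h 10 min.

Regular 26.82 hours, overtime 1.17 hours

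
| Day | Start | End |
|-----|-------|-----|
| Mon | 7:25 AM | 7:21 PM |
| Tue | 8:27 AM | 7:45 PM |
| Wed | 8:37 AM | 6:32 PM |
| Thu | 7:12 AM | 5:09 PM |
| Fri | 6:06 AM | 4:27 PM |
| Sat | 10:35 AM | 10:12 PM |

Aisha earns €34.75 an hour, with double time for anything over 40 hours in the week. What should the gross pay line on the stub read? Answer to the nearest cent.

€3132.13

Mon: 7:25 AM–7:21 PM = 11 h 56 min
Tue: 8:27 AM–7:45 PM = 11 h 18 min
Wed: 8:37 AM–6:32 PM = 9 h 55 min
Thu: 7:12 AM–5:09 PM = 9 h 57 min
Fri: 6:06 AM–4:27 PM = 10 h 21 min
Sat: 10:35 AM–10:12 PM = 11 h 37 min
Total worked: 65 h 4 min = 3904 min.
Regular 40 h 0 min = 2400 min at €34.75/h; overtime 25 h 4 min = 1504 min at €69.50/h.
Pay = (2400 × €34.75 + 1504 × €69.50) ÷ 60 = €3132.13.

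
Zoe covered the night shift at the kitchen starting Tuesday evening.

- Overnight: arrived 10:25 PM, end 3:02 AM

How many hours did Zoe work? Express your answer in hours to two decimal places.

Overnight: 10:25 PM → midnight = 1 h 35 min; midnight → 3:02 AM = 3 h 2 min; span 4 h 37 min

4.62 hours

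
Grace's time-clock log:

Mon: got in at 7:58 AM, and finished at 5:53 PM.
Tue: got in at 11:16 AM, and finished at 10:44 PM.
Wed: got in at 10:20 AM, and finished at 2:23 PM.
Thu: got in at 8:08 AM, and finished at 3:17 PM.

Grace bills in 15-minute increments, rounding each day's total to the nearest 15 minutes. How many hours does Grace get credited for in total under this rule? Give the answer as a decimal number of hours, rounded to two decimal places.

32.75 hours

Mon: 7:58 AM–5:53 PM = 9 h 55 min → rounds to 10 h 0 min
Tue: 11:16 AM–10:44 PM = 11 h 28 min → rounds to 11 h 30 min
Wed: 10:20 AM–2:23 PM = 4 h 3 min → rounds to 4 h 0 min
Thu: 8:08 AM–3:17 PM = 7 h 9 min → rounds to 7 h 15 min
Total credited: 32 h 45 min.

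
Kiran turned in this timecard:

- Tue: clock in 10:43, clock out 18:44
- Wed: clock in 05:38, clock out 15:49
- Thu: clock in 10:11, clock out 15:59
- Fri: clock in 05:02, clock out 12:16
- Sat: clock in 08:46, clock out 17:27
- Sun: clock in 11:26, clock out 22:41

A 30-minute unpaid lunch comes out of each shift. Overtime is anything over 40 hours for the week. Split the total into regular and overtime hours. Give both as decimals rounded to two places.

Regular 40.00 hours, overtime 8.17 hours

Tue: 10:43–18:44 = 8 h 1 min; less 30 min break → 7 h 31 min
Wed: 05:38–15:49 = 10 h 11 min; less 30 min break → 9 h 41 min
Thu: 10:11–15:59 = 5 h 48 min; less 30 min break → 5 h 18 min
Fri: 05:02–12:16 = 7 h 14 min; less 30 min break → 6 h 44 min
Sat: 08:46–17:27 = 8 h 41 min; less 30 min break → 8 h 11 min
Sun: 11:26–22:41 = 11 h 15 min; less 30 min break → 10 h 45 min
Total worked: 48 h 10 min = 48.17 h.
Threshold 40 h → overtime 8 h 10 min, regular 40 h 0 min.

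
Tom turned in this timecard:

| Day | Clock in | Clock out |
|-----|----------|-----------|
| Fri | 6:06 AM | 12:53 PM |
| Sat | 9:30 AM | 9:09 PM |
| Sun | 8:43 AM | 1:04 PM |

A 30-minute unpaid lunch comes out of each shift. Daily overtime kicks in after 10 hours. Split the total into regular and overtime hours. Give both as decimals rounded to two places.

Fri: 6:06 AM–12:53 PM = 6 h 47 min; less 30 min break → 6 h 17 min
Sat: 9:30 AM–9:09 PM = 11 h 39 min; less 30 min break → 11 h 9 min
Sun: 8:43 AM–1:04 PM = 4 h 21 min; less 30 min break → 3 h 51 min
Fri reg 6 h 17 min / OT 0 h 0 min; Sat reg 10 h 0 min / OT 1 h 9 min; Sun reg 3 h 51 min / OT 0 h 0 min.
Totals: regular 20 h 8 min, overtime 1 h 9 min.

Regular 20.13 hours, overtime 1.15 hours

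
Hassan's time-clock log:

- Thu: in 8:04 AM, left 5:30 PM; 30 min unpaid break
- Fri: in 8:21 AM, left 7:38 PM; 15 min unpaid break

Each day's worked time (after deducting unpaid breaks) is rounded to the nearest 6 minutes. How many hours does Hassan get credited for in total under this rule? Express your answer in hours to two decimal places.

19.90 hours

Thu: 8:04 AM–5:30 PM = 9 h 26 min − 30 min = 8 h 56 min → rounds to 8 h 54 min
Fri: 8:21 AM–7:38 PM = 11 h 17 min − 15 min = 11 h 2 min → rounds to 11 h 0 min
Total credited: 19 h 54 min.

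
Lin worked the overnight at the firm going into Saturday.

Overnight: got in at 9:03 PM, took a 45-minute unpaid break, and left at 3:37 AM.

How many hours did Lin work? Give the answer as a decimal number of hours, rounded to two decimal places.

Overnight: 9:03 PM → midnight = 2 h 57 min; midnight → 3:37 AM = 3 h 37 min; span 6 h 34 min; less 45 min break → 5 h 49 min

5.82 hours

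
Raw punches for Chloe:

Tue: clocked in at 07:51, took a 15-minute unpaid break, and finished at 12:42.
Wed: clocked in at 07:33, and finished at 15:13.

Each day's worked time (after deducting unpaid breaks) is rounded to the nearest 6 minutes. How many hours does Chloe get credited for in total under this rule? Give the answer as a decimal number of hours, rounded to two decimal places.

Tue: 07:51–12:42 = 4 h 51 min − 15 min = 4 h 36 min → rounds to 4 h 36 min
Wed: 07:33–15:13 = 7 h 40 min → rounds to 7 h 42 min
Total credited: 12 h 18 min.

12.30 hours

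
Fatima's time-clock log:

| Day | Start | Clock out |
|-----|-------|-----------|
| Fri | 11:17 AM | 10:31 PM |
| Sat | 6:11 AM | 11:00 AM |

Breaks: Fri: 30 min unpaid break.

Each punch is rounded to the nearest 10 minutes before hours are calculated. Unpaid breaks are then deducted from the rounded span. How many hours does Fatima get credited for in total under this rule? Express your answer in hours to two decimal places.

Fri: in 11:17 AM→11:20 AM, out 10:31 PM→10:30 PM; 11 h 10 min − 30 min = 10 h 40 min
Sat: in 6:11 AM→6:10 AM, out 11:00 AM→11:00 AM; 4 h 50 min
Total credited: 15 h 30 min.

15.50 hours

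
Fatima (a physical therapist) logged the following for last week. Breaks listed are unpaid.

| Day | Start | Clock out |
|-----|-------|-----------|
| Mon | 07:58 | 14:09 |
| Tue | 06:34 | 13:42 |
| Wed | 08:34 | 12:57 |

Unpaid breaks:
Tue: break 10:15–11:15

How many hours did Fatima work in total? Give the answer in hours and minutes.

Mon: 07:58–14:09 = 6 h 11 min
Tue: 06:34–13:42 = 7 h 8 min; less 60 min break → 6 h 8 min
Wed: 08:34–12:57 = 4 h 23 min
Total: 6 h 11 min + 6 h 8 min + 4 h 23 min = 16 h 42 min.

16 h 42 min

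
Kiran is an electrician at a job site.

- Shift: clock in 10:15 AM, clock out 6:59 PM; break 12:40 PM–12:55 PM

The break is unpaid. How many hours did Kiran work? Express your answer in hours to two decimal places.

8.48 hours

Shift: 10:15 AM–6:59 PM = 8 h 44 min; less 15 min break → 8 h 29 min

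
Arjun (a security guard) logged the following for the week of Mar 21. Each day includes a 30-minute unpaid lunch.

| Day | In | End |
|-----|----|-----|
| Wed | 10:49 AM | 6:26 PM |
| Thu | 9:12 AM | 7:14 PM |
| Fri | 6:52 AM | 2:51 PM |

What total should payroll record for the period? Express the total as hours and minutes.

24 h 8 min

Wed: 10:49 AM–6:26 PM = 7 h 37 min; less 30 min break → 7 h 7 min
Thu: 9:12 AM–7:14 PM = 10 h 2 min; less 30 min break → 9 h 32 min
Fri: 6:52 AM–2:51 PM = 7 h 59 min; less 30 min break → 7 h 29 min
Total: 7 h 7 min + 9 h 32 min + 7 h 29 min = 24 h 8 min.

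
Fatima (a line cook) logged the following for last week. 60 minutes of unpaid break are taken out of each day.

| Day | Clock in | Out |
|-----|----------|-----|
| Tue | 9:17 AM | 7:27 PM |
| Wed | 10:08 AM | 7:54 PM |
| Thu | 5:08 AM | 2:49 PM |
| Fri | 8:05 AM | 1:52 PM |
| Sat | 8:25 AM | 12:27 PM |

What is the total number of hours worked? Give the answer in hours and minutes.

Tue: 9:17 AM–7:27 PM = 10 h 10 min; less 60 min break → 9 h 10 min
Wed: 10:08 AM–7:54 PM = 9 h 46 min; less 60 min break → 8 h 46 min
Thu: 5:08 AM–2:49 PM = 9 h 41 min; less 60 min break → 8 h 41 min
Fri: 8:05 AM–1:52 PM = 5 h 47 min; less 60 min break → 4 h 47 min
Sat: 8:25 AM–12:27 PM = 4 h 2 min; less 60 min break → 3 h 2 min
Total: 9 h 10 min + 8 h 46 min + 8 h 41 min + 4 h 47 min + 3 h 2 min = 34 h 26 min.

34 h 26 min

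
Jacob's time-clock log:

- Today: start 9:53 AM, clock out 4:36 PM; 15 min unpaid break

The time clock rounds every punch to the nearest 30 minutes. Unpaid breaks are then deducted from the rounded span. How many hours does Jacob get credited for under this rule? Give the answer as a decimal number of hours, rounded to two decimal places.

6.25 hours

Today: in 9:53 AM→10:00 AM, out 4:36 PM→4:30 PM; 6 h 30 min − 15 min = 6 h 15 min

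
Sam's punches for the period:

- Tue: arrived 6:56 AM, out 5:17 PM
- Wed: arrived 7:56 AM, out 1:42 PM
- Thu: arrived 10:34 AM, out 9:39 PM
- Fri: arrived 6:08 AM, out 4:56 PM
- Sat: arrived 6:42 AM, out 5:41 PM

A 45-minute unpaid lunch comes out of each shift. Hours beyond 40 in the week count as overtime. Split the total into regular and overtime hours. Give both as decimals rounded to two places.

Regular 40.00 hours, overtime 5.23 hours

Tue: 6:56 AM–5:17 PM = 10 h 21 min; less 45 min break → 9 h 36 min
Wed: 7:56 AM–1:42 PM = 5 h 46 min; less 45 min break → 5 h 1 min
Thu: 10:34 AM–9:39 PM = 11 h 5 min; less 45 min break → 10 h 20 min
Fri: 6:08 AM–4:56 PM = 10 h 48 min; less 45 min break → 10 h 3 min
Sat: 6:42 AM–5:41 PM = 10 h 59 min; less 45 min break → 10 h 14 min
Total worked: 45 h 14 min = 45.23 h.
Threshold 40 h → overtime 5 h 14 min, regular 40 h 0 min.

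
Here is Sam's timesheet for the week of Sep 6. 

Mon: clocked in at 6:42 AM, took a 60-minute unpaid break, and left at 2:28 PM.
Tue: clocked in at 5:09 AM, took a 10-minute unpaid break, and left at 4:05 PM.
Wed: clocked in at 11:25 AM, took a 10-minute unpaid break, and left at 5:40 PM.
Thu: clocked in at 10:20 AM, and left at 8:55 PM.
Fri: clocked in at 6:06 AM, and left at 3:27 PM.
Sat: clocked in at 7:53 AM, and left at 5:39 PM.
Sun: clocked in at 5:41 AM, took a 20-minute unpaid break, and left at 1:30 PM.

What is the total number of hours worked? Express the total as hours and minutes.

60 h 48 min

Mon: 6:42 AM–2:28 PM = 7 h 46 min; less 60 min break → 6 h 46 min
Tue: 5:09 AM–4:05 PM = 10 h 56 min; less 10 min break → 10 h 46 min
Wed: 11:25 AM–5:40 PM = 6 h 15 min; less 10 min break → 6 h 5 min
Thu: 10:20 AM–8:55 PM = 10 h 35 min
Fri: 6:06 AM–3:27 PM = 9 h 21 min
Sat: 7:53 AM–5:39 PM = 9 h 46 min
Sun: 5:41 AM–1:30 PM = 7 h 49 min; less 20 min break → 7 h 29 min
Total: 6 h 46 min + 10 h 46 min + 6 h 5 min + 10 h 35 min + 9 h 21 min + 9 h 46 min + 7 h 29 min = 60 h 48 min.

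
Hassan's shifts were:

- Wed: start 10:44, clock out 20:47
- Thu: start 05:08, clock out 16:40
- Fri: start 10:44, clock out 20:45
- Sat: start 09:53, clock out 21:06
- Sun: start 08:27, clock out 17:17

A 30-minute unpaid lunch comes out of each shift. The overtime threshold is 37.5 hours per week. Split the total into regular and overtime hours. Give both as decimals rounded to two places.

Wed: 10:44–20:47 = 10 h 3 min; less 30 min break → 9 h 33 min
Thu: 05:08–16:40 = 11 h 32 min; less 30 min break → 11 h 2 min
Fri: 10:44–20:45 = 10 h 1 min; less 30 min break → 9 h 31 min
Sat: 09:53–21:06 = 11 h 13 min; less 30 min break → 10 h 43 min
Sun: 08:27–17:17 = 8 h 50 min; less 30 min break → 8 h 20 min
Total worked: 49 h 9 min = 49.15 h.
Threshold 37.5 h → overtime 11 h 39 min, regular 37 h 30 min.

Regular 37.50 hours, overtime 11.65 hours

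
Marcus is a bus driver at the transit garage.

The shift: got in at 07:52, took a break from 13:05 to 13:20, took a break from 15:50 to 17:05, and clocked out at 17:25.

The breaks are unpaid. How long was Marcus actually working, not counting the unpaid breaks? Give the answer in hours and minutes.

8 h 3 min

The shift: 07:52–17:25 = 9 h 33 min; less 90 min break → 8 h 3 min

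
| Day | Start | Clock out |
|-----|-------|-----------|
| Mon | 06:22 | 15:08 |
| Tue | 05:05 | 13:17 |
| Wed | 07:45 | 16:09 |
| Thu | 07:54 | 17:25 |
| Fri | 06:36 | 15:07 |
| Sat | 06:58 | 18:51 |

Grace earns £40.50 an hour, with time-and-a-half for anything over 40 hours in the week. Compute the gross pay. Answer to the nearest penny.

£2548.46

Mon: 06:22–15:08 = 8 h 46 min
Tue: 05:05–13:17 = 8 h 12 min
Wed: 07:45–16:09 = 8 h 24 min
Thu: 07:54–17:25 = 9 h 31 min
Fri: 06:36–15:07 = 8 h 31 min
Sat: 06:58–18:51 = 11 h 53 min
Total worked: 55 h 17 min = 3317 min.
Regular 40 h 0 min = 2400 min at £40.50/h; overtime 15 h 17 min = 917 min at £60.75/h.
Pay = (2400 × £40.50 + 917 × £60.75) ÷ 60 = £2548.46.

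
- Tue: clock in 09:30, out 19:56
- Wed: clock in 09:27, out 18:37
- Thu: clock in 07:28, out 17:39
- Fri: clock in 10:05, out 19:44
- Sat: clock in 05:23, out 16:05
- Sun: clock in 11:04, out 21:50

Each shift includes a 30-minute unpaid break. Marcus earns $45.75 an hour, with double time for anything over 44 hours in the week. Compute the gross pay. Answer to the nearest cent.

$3284.85

Tue: 09:30–19:56 = 10 h 26 min; less 30 min break → 9 h 56 min
Wed: 09:27–18:37 = 9 h 10 min; less 30 min break → 8 h 40 min
Thu: 07:28–17:39 = 10 h 11 min; less 30 min break → 9 h 41 min
Fri: 10:05–19:44 = 9 h 39 min; less 30 min break → 9 h 9 min
Sat: 05:23–16:05 = 10 h 42 min; less 30 min break → 10 h 12 min
Sun: 11:04–21:50 = 10 h 46 min; less 30 min break → 10 h 16 min
Total worked: 57 h 54 min = 3474 min.
Regular 44 h 0 min = 2640 min at $45.75/h; overtime 13 h 54 min = 834 min at $91.50/h.
Pay = (2640 × $45.75 + 834 × $91.50) ÷ 60 = $3284.85.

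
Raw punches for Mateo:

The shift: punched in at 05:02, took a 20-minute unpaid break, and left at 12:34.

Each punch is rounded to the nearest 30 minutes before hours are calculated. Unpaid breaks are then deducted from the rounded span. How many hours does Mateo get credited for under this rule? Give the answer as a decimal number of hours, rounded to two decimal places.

The shift: in 05:02→05:00, out 12:34→12:30; 7 h 30 min − 20 min = 7 h 10 min

7.17 hours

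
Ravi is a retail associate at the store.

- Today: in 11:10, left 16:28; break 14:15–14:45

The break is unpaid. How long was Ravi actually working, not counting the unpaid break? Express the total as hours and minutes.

Today: 11:10–16:28 = 5 h 18 min; less 30 min break → 4 h 48 min

4 h 48 min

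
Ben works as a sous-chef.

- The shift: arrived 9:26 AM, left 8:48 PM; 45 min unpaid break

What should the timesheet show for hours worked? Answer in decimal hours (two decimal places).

10.62 hours

The shift: 9:26 AM–8:48 PM = 11 h 22 min; less 45 min break → 10 h 37 min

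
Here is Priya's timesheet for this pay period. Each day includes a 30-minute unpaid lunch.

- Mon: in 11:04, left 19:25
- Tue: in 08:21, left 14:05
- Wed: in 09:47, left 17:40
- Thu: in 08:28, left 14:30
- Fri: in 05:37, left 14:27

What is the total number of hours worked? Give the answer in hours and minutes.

34 h 20 min

Mon: 11:04–19:25 = 8 h 21 min; less 30 min break → 7 h 51 min
Tue: 08:21–14:05 = 5 h 44 min; less 30 min break → 5 h 14 min
Wed: 09:47–17:40 = 7 h 53 min; less 30 min break → 7 h 23 min
Thu: 08:28–14:30 = 6 h 2 min; less 30 min break → 5 h 32 min
Fri: 05:37–14:27 = 8 h 50 min; less 30 min break → 8 h 20 min
Total: 7 h 51 min + 5 h 14 min + 7 h 23 min + 5 h 32 min + 8 h 20 min = 34 h 20 min.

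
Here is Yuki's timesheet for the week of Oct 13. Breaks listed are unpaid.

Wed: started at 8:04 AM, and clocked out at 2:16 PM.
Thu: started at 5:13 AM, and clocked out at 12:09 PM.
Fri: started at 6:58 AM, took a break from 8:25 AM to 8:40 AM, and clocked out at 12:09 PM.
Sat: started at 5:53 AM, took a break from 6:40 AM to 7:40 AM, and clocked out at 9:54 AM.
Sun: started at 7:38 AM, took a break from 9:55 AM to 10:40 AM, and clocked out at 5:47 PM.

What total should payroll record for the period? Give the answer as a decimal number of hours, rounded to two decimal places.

30.48 hours

Wed: 8:04 AM–2:16 PM = 6 h 12 min
Thu: 5:13 AM–12:09 PM = 6 h 56 min
Fri: 6:58 AM–12:09 PM = 5 h 11 min; less 15 min break → 4 h 56 min
Sat: 5:53 AM–9:54 AM = 4 h 1 min; less 60 min break → 3 h 1 min
Sun: 7:38 AM–5:47 PM = 10 h 9 min; less 45 min break → 9 h 24 min
Total: 6 h 12 min + 6 h 56 min + 4 h 56 min + 3 h 1 min + 9 h 24 min = 30 h 29 min.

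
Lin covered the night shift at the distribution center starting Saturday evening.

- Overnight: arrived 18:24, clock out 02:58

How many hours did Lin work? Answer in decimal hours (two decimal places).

8.57 hours

Overnight: 18:24 → midnight = 5 h 36 min; midnight → 02:58 = 2 h 58 min; span 8 h 34 min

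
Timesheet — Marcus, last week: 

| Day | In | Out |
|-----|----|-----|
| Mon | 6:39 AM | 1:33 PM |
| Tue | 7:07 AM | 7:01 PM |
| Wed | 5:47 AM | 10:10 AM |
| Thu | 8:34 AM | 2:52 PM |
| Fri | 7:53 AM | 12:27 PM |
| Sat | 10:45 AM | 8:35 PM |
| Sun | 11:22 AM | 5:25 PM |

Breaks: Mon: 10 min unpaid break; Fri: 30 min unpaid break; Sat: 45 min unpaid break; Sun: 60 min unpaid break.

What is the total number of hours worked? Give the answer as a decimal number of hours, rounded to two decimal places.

47.52 hours

Mon: 6:39 AM–1:33 PM = 6 h 54 min; less 10 min break → 6 h 44 min
Tue: 7:07 AM–7:01 PM = 11 h 54 min
Wed: 5:47 AM–10:10 AM = 4 h 23 min
Thu: 8:34 AM–2:52 PM = 6 h 18 min
Fri: 7:53 AM–12:27 PM = 4 h 34 min; less 30 min break → 4 h 4 min
Sat: 10:45 AM–8:35 PM = 9 h 50 min; less 45 min break → 9 h 5 min
Sun: 11:22 AM–5:25 PM = 6 h 3 min; less 60 min break → 5 h 3 min
Total: 6 h 44 min + 11 h 54 min + 4 h 23 min + 6 h 18 min + 4 h 4 min + 9 h 5 min + 5 h 3 min = 47 h 31 min.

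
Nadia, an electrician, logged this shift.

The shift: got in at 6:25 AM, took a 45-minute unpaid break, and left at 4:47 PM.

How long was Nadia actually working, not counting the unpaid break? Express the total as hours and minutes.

The shift: 6:25 AM–4:47 PM = 10 h 22 min; less 45 min break → 9 h 37 min

9 h 37 min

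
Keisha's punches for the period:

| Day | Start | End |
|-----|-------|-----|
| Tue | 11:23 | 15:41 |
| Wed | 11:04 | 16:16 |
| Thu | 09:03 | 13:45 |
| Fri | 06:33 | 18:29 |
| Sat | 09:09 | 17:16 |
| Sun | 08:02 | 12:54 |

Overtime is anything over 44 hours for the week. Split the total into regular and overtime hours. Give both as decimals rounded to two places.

Tue: 11:23–15:41 = 4 h 18 min
Wed: 11:04–16:16 = 5 h 12 min
Thu: 09:03–13:45 = 4 h 42 min
Fri: 06:33–18:29 = 11 h 56 min
Sat: 09:09–17:16 = 8 h 7 min
Sun: 08:02–12:54 = 4 h 52 min
Total worked: 39 h 7 min = 39.12 h.
Threshold 44 h → overtime 0 h 0 min, regular 39 h 7 min.

Regular 39.12 hours, overtime 0.00 hours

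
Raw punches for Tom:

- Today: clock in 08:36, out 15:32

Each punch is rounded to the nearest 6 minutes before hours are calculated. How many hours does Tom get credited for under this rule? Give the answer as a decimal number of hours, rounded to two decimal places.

6.90 hours

Today: in 08:36→08:36, out 15:32→15:30; 6 h 54 min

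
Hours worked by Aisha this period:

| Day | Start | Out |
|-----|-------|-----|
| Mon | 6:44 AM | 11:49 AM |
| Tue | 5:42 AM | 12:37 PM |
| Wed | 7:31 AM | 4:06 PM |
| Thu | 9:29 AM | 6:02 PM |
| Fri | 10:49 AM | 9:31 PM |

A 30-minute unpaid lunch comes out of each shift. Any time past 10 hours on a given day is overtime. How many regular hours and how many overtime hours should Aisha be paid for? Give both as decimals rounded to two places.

Regular 37.13 hours, overtime 0.20 hours

Mon: 6:44 AM–11:49 AM = 5 h 5 min; less 30 min break → 4 h 35 min
Tue: 5:42 AM–12:37 PM = 6 h 55 min; less 30 min break → 6 h 25 min
Wed: 7:31 AM–4:06 PM = 8 h 35 min; less 30 min break → 8 h 5 min
Thu: 9:29 AM–6:02 PM = 8 h 33 min; less 30 min break → 8 h 3 min
Fri: 10:49 AM–9:31 PM = 10 h 42 min; less 30 min break → 10 h 12 min
Mon reg 4 h 35 min / OT 0 h 0 min; Tue reg 6 h 25 min / OT 0 h 0 min; Wed reg 8 h 5 min / OT 0 h 0 min; Thu reg 8 h 3 min / OT 0 h 0 min; Fri reg 10 h 0 min / OT 0 h 12 min.
Totals: regular 37 h 8 min, overtime 0 h 12 min.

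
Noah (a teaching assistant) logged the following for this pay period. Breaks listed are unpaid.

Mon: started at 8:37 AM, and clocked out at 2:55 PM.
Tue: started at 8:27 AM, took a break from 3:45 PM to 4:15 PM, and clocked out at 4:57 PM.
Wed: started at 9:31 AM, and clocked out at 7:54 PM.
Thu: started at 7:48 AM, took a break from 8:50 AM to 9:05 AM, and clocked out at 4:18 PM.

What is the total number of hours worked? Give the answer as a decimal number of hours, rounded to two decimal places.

32.93 hours

Mon: 8:37 AM–2:55 PM = 6 h 18 min
Tue: 8:27 AM–4:57 PM = 8 h 30 min; less 30 min break → 8 h 0 min
Wed: 9:31 AM–7:54 PM = 10 h 23 min
Thu: 7:48 AM–4:18 PM = 8 h 30 min; less 15 min break → 8 h 15 min
Total: 6 h 18 min + 8 h 0 min + 10 h 23 min + 8 h 15 min = 32 h 56 min.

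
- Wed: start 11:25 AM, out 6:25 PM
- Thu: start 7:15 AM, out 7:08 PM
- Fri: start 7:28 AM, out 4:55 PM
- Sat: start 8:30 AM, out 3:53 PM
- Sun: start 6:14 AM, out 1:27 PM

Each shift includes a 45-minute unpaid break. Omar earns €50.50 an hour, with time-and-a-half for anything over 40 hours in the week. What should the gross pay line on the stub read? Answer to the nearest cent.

€1978.76

Wed: 11:25 AM–6:25 PM = 7 h 0 min; less 45 min break → 6 h 15 min
Thu: 7:15 AM–7:08 PM = 11 h 53 min; less 45 min break → 11 h 8 min
Fri: 7:28 AM–4:55 PM = 9 h 27 min; less 45 min break → 8 h 42 min
Sat: 8:30 AM–3:53 PM = 7 h 23 min; less 45 min break → 6 h 38 min
Sun: 6:14 AM–1:27 PM = 7 h 13 min; less 45 min break → 6 h 28 min
Total worked: 39 h 11 min = 2351 min.
Regular 39 h 11 min = 2351 min at €50.50/h; overtime 0 h 0 min = 0 min at €75.75/h.
Pay = (2351 × €50.50 + 0 × €75.75) ÷ 60 = €1978.76.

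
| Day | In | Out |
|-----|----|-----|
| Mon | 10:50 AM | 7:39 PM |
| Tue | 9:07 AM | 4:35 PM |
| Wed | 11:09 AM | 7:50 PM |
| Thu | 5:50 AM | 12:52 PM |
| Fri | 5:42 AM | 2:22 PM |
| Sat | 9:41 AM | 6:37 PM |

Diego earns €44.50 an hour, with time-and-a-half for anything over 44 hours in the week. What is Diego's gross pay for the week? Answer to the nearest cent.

€2331.80

Mon: 10:50 AM–7:39 PM = 8 h 49 min
Tue: 9:07 AM–4:35 PM = 7 h 28 min
Wed: 11:09 AM–7:50 PM = 8 h 41 min
Thu: 5:50 AM–12:52 PM = 7 h 2 min
Fri: 5:42 AM–2:22 PM = 8 h 40 min
Sat: 9:41 AM–6:37 PM = 8 h 56 min
Total worked: 49 h 36 min = 2976 min.
Regular 44 h 0 min = 2640 min at €44.50/h; overtime 5 h 36 min = 336 min at €66.75/h.
Pay = (2640 × €44.50 + 336 × €66.75) ÷ 60 = €2331.80.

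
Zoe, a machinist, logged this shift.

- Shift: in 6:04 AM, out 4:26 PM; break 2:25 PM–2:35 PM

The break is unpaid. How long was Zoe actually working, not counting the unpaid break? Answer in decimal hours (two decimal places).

10.20 hours

Shift: 6:04 AM–4:26 PM = 10 h 22 min; less 10 min break → 10 h 12 min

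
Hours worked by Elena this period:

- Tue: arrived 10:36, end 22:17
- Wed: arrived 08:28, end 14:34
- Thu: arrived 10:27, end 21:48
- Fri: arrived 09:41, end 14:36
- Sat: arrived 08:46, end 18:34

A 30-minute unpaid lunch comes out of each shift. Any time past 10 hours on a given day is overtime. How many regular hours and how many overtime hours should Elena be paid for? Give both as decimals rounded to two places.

Regular 39.32 hours, overtime 2.03 hours

Tue: 10:36–22:17 = 11 h 41 min; less 30 min break → 11 h 11 min
Wed: 08:28–14:34 = 6 h 6 min; less 30 min break → 5 h 36 min
Thu: 10:27–21:48 = 11 h 21 min; less 30 min break → 10 h 51 min
Fri: 09:41–14:36 = 4 h 55 min; less 30 min break → 4 h 25 min
Sat: 08:46–18:34 = 9 h 48 min; less 30 min break → 9 h 18 min
Tue reg 10 h 0 min / OT 1 h 11 min; Wed reg 5 h 36 min / OT 0 h 0 min; Thu reg 10 h 0 min / OT 0 h 51 min; Fri reg 4 h 25 min / OT 0 h 0 min; Sat reg 9 h 18 min / OT 0 h 0 min.
Totals: regular 39 h 19 min, overtime 2 h 2 min.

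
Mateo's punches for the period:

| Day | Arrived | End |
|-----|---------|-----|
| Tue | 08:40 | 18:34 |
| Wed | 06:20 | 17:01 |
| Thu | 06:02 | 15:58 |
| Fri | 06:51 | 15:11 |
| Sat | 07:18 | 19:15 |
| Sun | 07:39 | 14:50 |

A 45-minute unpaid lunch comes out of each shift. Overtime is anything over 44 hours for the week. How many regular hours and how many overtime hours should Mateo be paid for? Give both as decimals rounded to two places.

Tue: 08:40–18:34 = 9 h 54 min; less 45 min break → 9 h 9 min
Wed: 06:20–17:01 = 10 h 41 min; less 45 min break → 9 h 56 min
Thu: 06:02–15:58 = 9 h 56 min; less 45 min break → 9 h 11 min
Fri: 06:51–15:11 = 8 h 20 min; less 45 min break → 7 h 35 min
Sat: 07:18–19:15 = 11 h 57 min; less 45 min break → 11 h 12 min
Sun: 07:39–14:50 = 7 h 11 min; less 45 min break → 6 h 26 min
Total worked: 53 h 29 min = 53.48 h.
Threshold 44 h → overtime 9 h 29 min, regular 44 h 0 min.

Regular 44.00 hours, overtime 9.48 hours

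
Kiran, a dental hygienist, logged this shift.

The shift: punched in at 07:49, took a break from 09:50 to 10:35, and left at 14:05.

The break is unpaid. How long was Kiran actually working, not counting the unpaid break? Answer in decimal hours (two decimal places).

The shift: 07:49–14:05 = 6 h 16 min; less 45 min break → 5 h 31 min

5.52 hours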